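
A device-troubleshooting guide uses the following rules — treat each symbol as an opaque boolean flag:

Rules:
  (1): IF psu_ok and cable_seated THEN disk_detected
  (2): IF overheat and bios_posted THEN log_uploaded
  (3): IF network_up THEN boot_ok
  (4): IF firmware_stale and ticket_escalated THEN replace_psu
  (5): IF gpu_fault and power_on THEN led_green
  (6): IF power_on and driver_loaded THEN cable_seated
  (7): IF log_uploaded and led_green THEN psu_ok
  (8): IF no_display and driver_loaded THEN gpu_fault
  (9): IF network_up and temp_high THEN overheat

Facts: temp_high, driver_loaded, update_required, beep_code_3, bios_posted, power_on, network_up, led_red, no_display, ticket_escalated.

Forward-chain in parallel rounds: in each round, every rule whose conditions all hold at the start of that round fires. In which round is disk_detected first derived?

4

Round 1: (3) [IF network_up THEN boot_ok]; (6) [IF power_on and driver_loaded THEN cable_seated]; (8) [IF no_display and driver_loaded THEN gpu_fault]; (9) [IF network_up and temp_high THEN overheat]. Adds boot_ok, cable_seated, gpu_fault, overheat.
Round 2: (2) [IF overheat and bios_posted THEN log_uploaded]; (5) [IF gpu_fault and power_on THEN led_green]. Adds log_uploaded, led_green.
Round 3: (7) [IF log_uploaded and led_green THEN psu_ok]. Adds psu_ok.
Round 4: (1) [IF psu_ok and cable_seated THEN disk_detected]. Adds disk_detected.
disk_detected first appears in round 4.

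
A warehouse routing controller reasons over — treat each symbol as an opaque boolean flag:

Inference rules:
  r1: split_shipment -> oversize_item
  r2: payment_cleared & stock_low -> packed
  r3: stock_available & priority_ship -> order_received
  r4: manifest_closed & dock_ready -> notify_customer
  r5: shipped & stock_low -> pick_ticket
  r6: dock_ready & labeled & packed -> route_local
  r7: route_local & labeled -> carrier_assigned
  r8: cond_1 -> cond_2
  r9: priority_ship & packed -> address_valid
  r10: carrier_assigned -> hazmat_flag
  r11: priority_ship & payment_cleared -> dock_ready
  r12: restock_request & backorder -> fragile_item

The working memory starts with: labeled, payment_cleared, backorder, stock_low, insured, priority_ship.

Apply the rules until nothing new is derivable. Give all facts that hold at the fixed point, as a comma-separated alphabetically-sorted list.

[1] r2 [payment_cleared & stock_low -> packed]; r11 [priority_ship & payment_cleared -> dock_ready]. ⇒ new: packed, dock_ready.
[2] r6 [dock_ready & labeled & packed -> route_local]; r9 [priority_ship & packed -> address_valid]. ⇒ new: route_local, address_valid.
[3] r7 [route_local & labeled -> carrier_assigned]. ⇒ new: carrier_assigned.
[4] r10 [carrier_assigned -> hazmat_flag]. ⇒ new: hazmat_flag.

address_valid, backorder, carrier_assigned, dock_ready, hazmat_flag, insured, labeled, packed, payment_cleared, priority_ship, route_local, stock_low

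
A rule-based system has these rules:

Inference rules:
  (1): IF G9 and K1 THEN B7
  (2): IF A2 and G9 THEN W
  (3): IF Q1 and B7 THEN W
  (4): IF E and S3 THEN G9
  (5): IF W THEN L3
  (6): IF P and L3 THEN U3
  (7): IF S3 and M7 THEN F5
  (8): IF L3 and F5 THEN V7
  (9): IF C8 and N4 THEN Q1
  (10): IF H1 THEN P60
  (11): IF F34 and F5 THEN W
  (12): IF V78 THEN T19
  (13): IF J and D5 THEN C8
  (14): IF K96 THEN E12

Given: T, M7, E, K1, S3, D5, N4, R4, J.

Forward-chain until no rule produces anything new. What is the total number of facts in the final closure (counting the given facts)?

Round 1 fires (4), (7), (13), giving G9, F5, C8.
Round 2 fires (1), (9), giving B7, Q1.
Round 3 fires (3), giving W.
Round 4 fires (5), giving L3.
Round 5 fires (8), giving V7.
Closure: {B7, C8, D5, E, F5, G9, J, K1, L3, M7, N4, Q1, R4, S3, T, V7, W} — 17 facts.

17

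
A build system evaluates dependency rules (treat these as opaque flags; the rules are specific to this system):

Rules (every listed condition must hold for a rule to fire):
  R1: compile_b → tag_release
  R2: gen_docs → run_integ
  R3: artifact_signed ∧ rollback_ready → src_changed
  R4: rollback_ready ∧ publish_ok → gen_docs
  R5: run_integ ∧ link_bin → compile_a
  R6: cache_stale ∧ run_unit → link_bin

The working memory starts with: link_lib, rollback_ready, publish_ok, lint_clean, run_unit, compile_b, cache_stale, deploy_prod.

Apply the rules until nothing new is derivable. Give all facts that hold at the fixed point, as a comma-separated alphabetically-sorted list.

[1] R1 [compile_b → tag_release]; R4 [rollback_ready ∧ publish_ok → gen_docs]; R6 [cache_stale ∧ run_unit → link_bin]. ⇒ new: tag_release, gen_docs, link_bin.
[2] R2 [gen_docs → run_integ]. ⇒ new: run_integ.
[3] R5 [run_integ ∧ link_bin → compile_a]. ⇒ new: compile_a.

cache_stale, compile_a, compile_b, deploy_prod, gen_docs, link_bin, link_lib, lint_clean, publish_ok, rollback_ready, run_integ, run_unit, tag_release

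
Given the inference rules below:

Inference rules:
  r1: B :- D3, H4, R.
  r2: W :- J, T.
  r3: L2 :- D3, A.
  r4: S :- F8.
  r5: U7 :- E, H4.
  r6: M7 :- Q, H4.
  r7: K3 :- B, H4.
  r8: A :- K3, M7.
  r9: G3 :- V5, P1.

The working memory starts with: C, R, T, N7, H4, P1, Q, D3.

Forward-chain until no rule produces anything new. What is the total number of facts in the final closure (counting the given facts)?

Round 1 — r1, r6, derive B, M7.
Round 2 — r7, derive K3.
Round 3 — r8, derive A.
Round 4 — r3, derive L2.
Closure: {A, B, C, D3, H4, K3, L2, M7, N7, P1, Q, R, T} — 13 facts.

13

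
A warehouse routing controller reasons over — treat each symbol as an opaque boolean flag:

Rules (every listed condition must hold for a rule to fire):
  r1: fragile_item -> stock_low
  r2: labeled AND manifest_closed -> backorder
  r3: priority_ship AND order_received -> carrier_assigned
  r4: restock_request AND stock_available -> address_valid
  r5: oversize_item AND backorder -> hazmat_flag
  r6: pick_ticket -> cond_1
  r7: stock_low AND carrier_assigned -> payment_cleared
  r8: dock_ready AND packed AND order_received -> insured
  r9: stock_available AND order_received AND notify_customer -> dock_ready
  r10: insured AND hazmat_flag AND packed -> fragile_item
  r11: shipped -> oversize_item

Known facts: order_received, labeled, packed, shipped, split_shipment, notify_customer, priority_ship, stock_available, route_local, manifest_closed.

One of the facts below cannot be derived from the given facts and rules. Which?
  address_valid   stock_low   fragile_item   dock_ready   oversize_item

address_valid

[1] r2 [labeled AND manifest_closed -> backorder]; r3 [priority_ship AND order_received -> carrier_assigned]; r9 [stock_available AND order_received AND notify_customer -> dock_ready]; r11 [shipped -> oversize_item]. ⇒ new: backorder, carrier_assigned, dock_ready, oversize_item.
[2] r5 [oversize_item AND backorder -> hazmat_flag]; r8 [dock_ready AND packed AND order_received -> insured]. ⇒ new: hazmat_flag, insured.
[3] r10 [insured AND hazmat_flag AND packed -> fragile_item]. ⇒ new: fragile_item.
[4] r1 [fragile_item -> stock_low]. ⇒ new: stock_low.
[5] r7 [stock_low AND carrier_assigned -> payment_cleared]. ⇒ new: payment_cleared.
Derived: stock_low (round 4), dock_ready (round 1), oversize_item (round 1), fragile_item (round 3). address_valid never appears in any round.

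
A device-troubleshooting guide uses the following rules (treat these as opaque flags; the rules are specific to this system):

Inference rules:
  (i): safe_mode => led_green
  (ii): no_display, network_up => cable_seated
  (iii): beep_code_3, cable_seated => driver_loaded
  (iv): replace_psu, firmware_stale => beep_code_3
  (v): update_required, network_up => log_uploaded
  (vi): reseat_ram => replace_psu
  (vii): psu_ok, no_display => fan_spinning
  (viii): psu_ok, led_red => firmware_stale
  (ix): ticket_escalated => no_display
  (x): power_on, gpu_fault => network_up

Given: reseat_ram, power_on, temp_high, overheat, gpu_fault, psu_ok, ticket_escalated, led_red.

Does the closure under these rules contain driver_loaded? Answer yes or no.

yes

Round 1: (vi) [reseat_ram => replace_psu]; (viii) [psu_ok, led_red => firmware_stale]; (ix) [ticket_escalated => no_display]; (x) [power_on, gpu_fault => network_up]. Adds replace_psu, firmware_stale, no_display, network_up.
Round 2: (ii) [no_display, network_up => cable_seated]; (iv) [replace_psu, firmware_stale => beep_code_3]; (vii) [psu_ok, no_display => fan_spinning]. Adds cable_seated, beep_code_3, fan_spinning.
Round 3: (iii) [beep_code_3, cable_seated => driver_loaded]. Adds driver_loaded.
driver_loaded appears in round 3, so it is derivable.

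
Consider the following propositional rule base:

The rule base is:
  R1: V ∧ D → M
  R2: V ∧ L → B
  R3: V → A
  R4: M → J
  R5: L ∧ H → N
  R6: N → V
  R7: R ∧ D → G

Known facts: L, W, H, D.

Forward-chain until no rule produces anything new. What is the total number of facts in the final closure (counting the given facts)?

Round 1: R5 [L ∧ H → N]. Adds N.
Round 2: R6 [N → V]. Adds V.
Round 3: R1 [V ∧ D → M]; R2 [V ∧ L → B]; R3 [V → A]. Adds M, B, A.
Round 4: R4 [M → J]. Adds J.
Closure: {A, B, D, H, J, L, M, N, V, W} — 10 facts.

10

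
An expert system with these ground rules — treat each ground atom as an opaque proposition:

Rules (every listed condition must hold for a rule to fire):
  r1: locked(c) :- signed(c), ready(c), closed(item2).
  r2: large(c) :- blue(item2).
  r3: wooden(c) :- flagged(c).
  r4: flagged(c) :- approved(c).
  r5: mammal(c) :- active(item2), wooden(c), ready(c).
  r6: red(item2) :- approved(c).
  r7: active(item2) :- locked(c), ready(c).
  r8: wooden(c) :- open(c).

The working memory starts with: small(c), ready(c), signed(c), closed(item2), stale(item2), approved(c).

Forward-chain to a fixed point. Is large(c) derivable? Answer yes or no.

no

Round 1 fires r1, r4, r6, giving locked(c), flagged(c), red(item2).
Round 2 fires r3, r7, giving wooden(c), active(item2).
Round 3 fires r5, giving mammal(c).
Fixed point reached. large(c) is concluded only by r2; r2 needs blue(item2) (never derived).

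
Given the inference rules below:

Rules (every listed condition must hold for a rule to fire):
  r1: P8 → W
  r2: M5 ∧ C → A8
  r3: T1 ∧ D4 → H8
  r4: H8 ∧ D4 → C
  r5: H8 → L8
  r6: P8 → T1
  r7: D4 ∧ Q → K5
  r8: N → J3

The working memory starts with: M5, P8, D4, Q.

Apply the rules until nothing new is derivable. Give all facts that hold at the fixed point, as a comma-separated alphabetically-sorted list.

A8, C, D4, H8, K5, L8, M5, P8, Q, T1, W

Round 1: r1 [P8 → W]; r6 [P8 → T1]; r7 [D4 ∧ Q → K5]. New: W, T1, K5.
Round 2: r3 [T1 ∧ D4 → H8]. New: H8.
Round 3: r4 [H8 ∧ D4 → C]; r5 [H8 → L8]. New: C, L8.
Round 4: r2 [M5 ∧ C → A8]. New: A8.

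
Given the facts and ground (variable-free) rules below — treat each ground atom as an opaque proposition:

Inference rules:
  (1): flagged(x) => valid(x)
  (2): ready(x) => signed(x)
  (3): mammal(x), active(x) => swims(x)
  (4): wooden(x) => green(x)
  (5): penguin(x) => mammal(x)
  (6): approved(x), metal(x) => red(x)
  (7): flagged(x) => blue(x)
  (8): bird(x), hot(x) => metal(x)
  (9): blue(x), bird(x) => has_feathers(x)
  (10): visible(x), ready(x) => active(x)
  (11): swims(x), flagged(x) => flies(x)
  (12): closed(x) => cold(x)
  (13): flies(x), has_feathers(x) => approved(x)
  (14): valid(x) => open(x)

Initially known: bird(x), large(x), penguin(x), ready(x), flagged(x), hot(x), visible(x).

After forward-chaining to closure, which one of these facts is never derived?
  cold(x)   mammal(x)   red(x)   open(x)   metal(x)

cold(x)

Round 1 fires (1), (2), (5), (7), (8), (10), giving valid(x), signed(x), mammal(x), blue(x), metal(x), active(x).
Round 2 fires (3), (9), (14), giving swims(x), has_feathers(x), open(x).
Round 3 fires (11), giving flies(x).
Round 4 fires (13), giving approved(x).
Round 5 fires (6), giving red(x).
Derived: metal(x) (round 1), open(x) (round 2), mammal(x) (round 1), red(x) (round 5). cold(x) never appears in any round.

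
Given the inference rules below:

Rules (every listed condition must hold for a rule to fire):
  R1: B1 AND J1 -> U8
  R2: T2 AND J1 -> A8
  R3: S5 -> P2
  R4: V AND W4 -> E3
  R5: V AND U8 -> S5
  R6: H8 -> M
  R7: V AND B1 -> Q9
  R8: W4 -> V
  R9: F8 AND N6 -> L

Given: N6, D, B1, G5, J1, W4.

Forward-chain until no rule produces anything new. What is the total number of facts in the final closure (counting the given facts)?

[1] R1 [B1 AND J1 -> U8]; R8 [W4 -> V]. ⇒ new: U8, V.
[2] R4 [V AND W4 -> E3]; R5 [V AND U8 -> S5]; R7 [V AND B1 -> Q9]. ⇒ new: E3, S5, Q9.
[3] R3 [S5 -> P2]. ⇒ new: P2.
Closure: {B1, D, E3, G5, J1, N6, P2, Q9, S5, U8, V, W4} — 12 facts.

12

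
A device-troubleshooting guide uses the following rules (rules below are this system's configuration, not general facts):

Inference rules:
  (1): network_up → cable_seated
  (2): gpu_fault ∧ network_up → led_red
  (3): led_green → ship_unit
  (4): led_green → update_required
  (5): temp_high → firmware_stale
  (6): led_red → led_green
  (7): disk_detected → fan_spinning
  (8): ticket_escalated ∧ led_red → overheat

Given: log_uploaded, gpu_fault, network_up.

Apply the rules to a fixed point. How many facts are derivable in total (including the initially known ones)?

[1] (1) [network_up → cable_seated]; (2) [gpu_fault ∧ network_up → led_red]. ⇒ new: cable_seated, led_red.
[2] (6) [led_red → led_green]. ⇒ new: led_green.
[3] (3) [led_green → ship_unit]; (4) [led_green → update_required]. ⇒ new: ship_unit, update_required.
Closure: {cable_seated, gpu_fault, led_green, led_red, log_uploaded, network_up, ship_unit, update_required} — 8 facts.

8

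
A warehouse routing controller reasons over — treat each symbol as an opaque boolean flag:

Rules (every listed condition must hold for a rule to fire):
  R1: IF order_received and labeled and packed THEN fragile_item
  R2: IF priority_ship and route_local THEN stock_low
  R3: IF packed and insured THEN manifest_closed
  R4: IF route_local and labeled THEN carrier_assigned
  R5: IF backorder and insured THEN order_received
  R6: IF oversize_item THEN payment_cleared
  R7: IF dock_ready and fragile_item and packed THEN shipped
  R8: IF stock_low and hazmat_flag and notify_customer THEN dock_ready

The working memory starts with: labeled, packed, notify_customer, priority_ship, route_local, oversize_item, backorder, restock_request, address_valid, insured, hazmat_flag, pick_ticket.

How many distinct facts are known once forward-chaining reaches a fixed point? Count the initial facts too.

20

Round 1: R2 [IF priority_ship and route_local THEN stock_low]; R3 [IF packed and insured THEN manifest_closed]; R4 [IF route_local and labeled THEN carrier_assigned]; R5 [IF backorder and insured THEN order_received]; R6 [IF oversize_item THEN payment_cleared]. Adds stock_low, manifest_closed, carrier_assigned, order_received, payment_cleared.
Round 2: R1 [IF order_received and labeled and packed THEN fragile_item]; R8 [IF stock_low and hazmat_flag and notify_customer THEN dock_ready]. Adds fragile_item, dock_ready.
Round 3: R7 [IF dock_ready and fragile_item and packed THEN shipped]. Adds shipped.
Closure: {address_valid, backorder, carrier_assigned, dock_ready, fragile_item, hazmat_flag, insured, labeled, manifest_closed, notify_customer, order_received, oversize_item, packed, payment_cleared, pick_ticket, priority_ship, restock_request, route_local, shipped, stock_low} — 20 facts.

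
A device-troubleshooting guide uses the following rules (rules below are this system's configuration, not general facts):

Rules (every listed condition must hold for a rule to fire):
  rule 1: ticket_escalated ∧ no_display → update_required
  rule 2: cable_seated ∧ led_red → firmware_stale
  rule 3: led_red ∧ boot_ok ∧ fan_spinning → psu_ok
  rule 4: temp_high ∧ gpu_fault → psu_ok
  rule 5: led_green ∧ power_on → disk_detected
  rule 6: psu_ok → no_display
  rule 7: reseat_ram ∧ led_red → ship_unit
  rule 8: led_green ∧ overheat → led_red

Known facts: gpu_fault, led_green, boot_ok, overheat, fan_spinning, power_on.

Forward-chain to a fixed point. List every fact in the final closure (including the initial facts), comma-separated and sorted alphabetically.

boot_ok, disk_detected, fan_spinning, gpu_fault, led_green, led_red, no_display, overheat, power_on, psu_ok

[1] rule 5 [led_green ∧ power_on → disk_detected]; rule 8 [led_green ∧ overheat → led_red]. ⇒ new: disk_detected, led_red.
[2] rule 3 [led_red ∧ boot_ok ∧ fan_spinning → psu_ok]. ⇒ new: psu_ok.
[3] rule 6 [psu_ok → no_display]. ⇒ new: no_display.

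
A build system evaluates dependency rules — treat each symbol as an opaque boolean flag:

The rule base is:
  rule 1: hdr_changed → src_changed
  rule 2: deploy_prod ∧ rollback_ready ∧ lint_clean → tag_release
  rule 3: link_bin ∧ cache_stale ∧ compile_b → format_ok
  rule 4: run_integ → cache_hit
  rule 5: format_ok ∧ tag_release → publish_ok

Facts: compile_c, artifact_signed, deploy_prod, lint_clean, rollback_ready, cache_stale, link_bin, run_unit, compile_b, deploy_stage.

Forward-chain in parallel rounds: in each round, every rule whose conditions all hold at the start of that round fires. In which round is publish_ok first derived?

2

Round 1 — rule 2, rule 3, derive tag_release, format_ok.
Round 2 — rule 5, derive publish_ok.
publish_ok first appears in round 2.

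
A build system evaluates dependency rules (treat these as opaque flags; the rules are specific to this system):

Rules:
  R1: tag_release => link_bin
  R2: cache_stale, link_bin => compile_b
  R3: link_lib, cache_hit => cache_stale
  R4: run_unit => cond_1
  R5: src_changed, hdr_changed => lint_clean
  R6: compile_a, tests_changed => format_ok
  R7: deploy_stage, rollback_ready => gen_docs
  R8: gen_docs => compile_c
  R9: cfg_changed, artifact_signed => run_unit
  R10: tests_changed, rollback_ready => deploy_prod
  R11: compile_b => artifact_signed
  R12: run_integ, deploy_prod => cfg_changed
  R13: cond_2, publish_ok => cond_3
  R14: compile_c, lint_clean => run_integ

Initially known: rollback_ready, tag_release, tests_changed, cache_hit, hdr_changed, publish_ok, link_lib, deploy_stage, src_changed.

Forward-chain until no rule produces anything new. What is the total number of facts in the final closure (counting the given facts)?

21

Round 1 fires R1, R3, R5, R7, R10, giving link_bin, cache_stale, lint_clean, gen_docs, deploy_prod.
Round 2 fires R2, R8, giving compile_b, compile_c.
Round 3 fires R11, R14, giving artifact_signed, run_integ.
Round 4 fires R12, giving cfg_changed.
Round 5 fires R9, giving run_unit.
Round 6 fires R4, giving cond_1.
Closure: {artifact_signed, cache_hit, cache_stale, cfg_changed, compile_b, compile_c, cond_1, deploy_prod, deploy_stage, gen_docs, hdr_changed, link_bin, link_lib, lint_clean, publish_ok, rollback_ready, run_integ, run_unit, src_changed, tag_release, tests_changed} — 21 facts.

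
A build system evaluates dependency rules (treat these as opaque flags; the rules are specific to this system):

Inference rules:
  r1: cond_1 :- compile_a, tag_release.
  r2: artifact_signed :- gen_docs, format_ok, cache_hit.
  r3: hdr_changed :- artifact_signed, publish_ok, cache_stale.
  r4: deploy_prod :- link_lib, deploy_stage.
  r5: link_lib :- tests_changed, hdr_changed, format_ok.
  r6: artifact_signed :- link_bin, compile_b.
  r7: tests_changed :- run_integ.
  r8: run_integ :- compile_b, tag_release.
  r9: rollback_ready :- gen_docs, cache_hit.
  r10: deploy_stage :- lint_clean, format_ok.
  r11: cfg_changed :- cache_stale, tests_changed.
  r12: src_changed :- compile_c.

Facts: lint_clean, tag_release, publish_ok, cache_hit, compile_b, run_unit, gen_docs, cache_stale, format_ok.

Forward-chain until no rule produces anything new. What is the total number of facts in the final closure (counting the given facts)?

Round 1 — r2, r8, r9, r10, derive artifact_signed, run_integ, rollback_ready, deploy_stage.
Round 2 — r3, r7, derive hdr_changed, tests_changed.
Round 3 — r5, r11, derive link_lib, cfg_changed.
Round 4 — r4, derive deploy_prod.
Closure: {artifact_signed, cache_hit, cache_stale, cfg_changed, compile_b, deploy_prod, deploy_stage, format_ok, gen_docs, hdr_changed, link_lib, lint_clean, publish_ok, rollback_ready, run_integ, run_unit, tag_release, tests_changed} — 18 facts.

18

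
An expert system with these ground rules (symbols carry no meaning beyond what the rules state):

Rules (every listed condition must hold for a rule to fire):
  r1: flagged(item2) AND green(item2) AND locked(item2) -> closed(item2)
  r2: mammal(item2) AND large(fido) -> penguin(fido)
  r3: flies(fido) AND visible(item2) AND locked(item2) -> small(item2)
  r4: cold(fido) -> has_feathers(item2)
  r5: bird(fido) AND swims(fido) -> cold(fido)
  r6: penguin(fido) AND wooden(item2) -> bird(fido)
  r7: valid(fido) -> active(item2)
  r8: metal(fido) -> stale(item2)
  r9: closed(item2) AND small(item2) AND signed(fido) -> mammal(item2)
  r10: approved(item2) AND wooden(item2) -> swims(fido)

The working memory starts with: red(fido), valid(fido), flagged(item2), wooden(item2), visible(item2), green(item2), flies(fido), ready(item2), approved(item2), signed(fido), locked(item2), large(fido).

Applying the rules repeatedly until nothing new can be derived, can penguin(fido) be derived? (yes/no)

Round 1: r1 [flagged(item2) AND green(item2) AND locked(item2) -> closed(item2)]; r3 [flies(fido) AND visible(item2) AND locked(item2) -> small(item2)]; r7 [valid(fido) -> active(item2)]; r10 [approved(item2) AND wooden(item2) -> swims(fido)]. Adds closed(item2), small(item2), active(item2), swims(fido).
Round 2: r9 [closed(item2) AND small(item2) AND signed(fido) -> mammal(item2)]. Adds mammal(item2).
Round 3: r2 [mammal(item2) AND large(fido) -> penguin(fido)]. Adds penguin(fido).
Round 4: r6 [penguin(fido) AND wooden(item2) -> bird(fido)]. Adds bird(fido).
Round 5: r5 [bird(fido) AND swims(fido) -> cold(fido)]. Adds cold(fido).
Round 6: r4 [cold(fido) -> has_feathers(item2)]. Adds has_feathers(item2).
penguin(fido) appears in round 3, so it is derivable.

yes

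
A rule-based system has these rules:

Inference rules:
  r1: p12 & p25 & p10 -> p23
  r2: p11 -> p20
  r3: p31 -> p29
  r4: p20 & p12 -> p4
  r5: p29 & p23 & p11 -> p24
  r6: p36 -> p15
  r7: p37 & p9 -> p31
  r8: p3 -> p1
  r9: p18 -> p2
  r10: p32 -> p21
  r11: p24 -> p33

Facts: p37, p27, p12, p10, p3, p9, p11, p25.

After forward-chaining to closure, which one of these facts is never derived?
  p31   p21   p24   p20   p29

p21

[1] r1 [p12 & p25 & p10 -> p23]; r2 [p11 -> p20]; r7 [p37 & p9 -> p31]; r8 [p3 -> p1]. ⇒ new: p23, p20, p31, p1.
[2] r3 [p31 -> p29]; r4 [p20 & p12 -> p4]. ⇒ new: p29, p4.
[3] r5 [p29 & p23 & p11 -> p24]. ⇒ new: p24.
[4] r11 [p24 -> p33]. ⇒ new: p33.
Derived: p29 (round 2), p24 (round 3), p31 (round 1), p20 (round 1). p21 never appears in any round.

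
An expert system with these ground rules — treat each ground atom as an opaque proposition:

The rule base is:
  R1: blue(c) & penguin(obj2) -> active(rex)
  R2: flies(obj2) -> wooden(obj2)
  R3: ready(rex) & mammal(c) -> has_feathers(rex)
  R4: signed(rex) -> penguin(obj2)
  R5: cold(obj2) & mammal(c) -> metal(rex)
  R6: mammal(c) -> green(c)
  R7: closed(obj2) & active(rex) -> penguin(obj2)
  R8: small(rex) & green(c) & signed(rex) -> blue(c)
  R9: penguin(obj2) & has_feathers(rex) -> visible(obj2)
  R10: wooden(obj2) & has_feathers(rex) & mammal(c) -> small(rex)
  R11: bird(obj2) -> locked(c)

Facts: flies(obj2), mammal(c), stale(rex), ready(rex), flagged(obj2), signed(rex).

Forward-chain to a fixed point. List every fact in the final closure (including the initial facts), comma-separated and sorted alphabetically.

Round 1: R2 [flies(obj2) -> wooden(obj2)]; R3 [ready(rex) & mammal(c) -> has_feathers(rex)]; R4 [signed(rex) -> penguin(obj2)]; R6 [mammal(c) -> green(c)]. Adds wooden(obj2), has_feathers(rex), penguin(obj2), green(c).
Round 2: R9 [penguin(obj2) & has_feathers(rex) -> visible(obj2)]; R10 [wooden(obj2) & has_feathers(rex) & mammal(c) -> small(rex)]. Adds visible(obj2), small(rex).
Round 3: R8 [small(rex) & green(c) & signed(rex) -> blue(c)]. Adds blue(c).
Round 4: R1 [blue(c) & penguin(obj2) -> active(rex)]. Adds active(rex).

active(rex), blue(c), flagged(obj2), flies(obj2), green(c), has_feathers(rex), mammal(c), penguin(obj2), ready(rex), signed(rex), small(rex), stale(rex), visible(obj2), wooden(obj2)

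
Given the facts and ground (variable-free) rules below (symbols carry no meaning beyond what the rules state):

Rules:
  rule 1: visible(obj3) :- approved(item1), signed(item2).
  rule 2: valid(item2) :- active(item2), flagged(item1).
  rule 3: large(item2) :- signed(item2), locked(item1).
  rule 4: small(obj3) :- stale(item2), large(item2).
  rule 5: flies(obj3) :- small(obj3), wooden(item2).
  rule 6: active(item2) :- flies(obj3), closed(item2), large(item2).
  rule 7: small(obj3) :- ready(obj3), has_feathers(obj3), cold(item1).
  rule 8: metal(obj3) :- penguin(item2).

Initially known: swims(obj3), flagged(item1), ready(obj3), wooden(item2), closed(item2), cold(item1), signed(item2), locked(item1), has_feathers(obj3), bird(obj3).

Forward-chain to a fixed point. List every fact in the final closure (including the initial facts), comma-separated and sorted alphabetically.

Round 1 fires rule 3, rule 7, giving large(item2), small(obj3).
Round 2 fires rule 5, giving flies(obj3).
Round 3 fires rule 6, giving active(item2).
Round 4 fires rule 2, giving valid(item2).

active(item2), bird(obj3), closed(item2), cold(item1), flagged(item1), flies(obj3), has_feathers(obj3), large(item2), locked(item1), ready(obj3), signed(item2), small(obj3), swims(obj3), valid(item2), wooden(item2)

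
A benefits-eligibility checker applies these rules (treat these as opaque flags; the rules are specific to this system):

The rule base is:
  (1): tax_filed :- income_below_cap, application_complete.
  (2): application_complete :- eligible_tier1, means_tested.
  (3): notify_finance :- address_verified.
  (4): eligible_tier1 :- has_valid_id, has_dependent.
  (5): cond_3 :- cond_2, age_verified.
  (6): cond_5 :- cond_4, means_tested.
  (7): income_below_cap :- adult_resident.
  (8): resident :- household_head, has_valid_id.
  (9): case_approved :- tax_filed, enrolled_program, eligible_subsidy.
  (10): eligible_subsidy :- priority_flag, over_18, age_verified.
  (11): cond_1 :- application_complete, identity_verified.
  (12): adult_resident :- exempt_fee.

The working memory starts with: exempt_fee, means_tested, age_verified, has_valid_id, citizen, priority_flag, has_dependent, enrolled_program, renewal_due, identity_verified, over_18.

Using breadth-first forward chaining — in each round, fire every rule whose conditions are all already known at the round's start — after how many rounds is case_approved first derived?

Round 1 fires (4), (10), (12), giving eligible_tier1, eligible_subsidy, adult_resident.
Round 2 fires (2), (7), giving application_complete, income_below_cap.
Round 3 fires (1), (11), giving tax_filed, cond_1.
Round 4 fires (9), giving case_approved.
case_approved first appears in round 4.

4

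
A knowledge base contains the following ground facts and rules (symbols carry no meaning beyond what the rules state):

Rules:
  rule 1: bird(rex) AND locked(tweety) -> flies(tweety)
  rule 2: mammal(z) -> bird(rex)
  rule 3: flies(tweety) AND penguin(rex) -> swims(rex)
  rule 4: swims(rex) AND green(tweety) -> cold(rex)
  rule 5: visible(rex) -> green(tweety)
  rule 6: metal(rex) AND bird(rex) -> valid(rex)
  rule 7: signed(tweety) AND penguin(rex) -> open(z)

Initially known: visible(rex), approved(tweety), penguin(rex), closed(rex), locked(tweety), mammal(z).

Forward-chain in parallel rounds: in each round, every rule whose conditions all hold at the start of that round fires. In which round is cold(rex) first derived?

Round 1: rule 2 [mammal(z) -> bird(rex)]; rule 5 [visible(rex) -> green(tweety)]. New: bird(rex), green(tweety).
Round 2: rule 1 [bird(rex) AND locked(tweety) -> flies(tweety)]. New: flies(tweety).
Round 3: rule 3 [flies(tweety) AND penguin(rex) -> swims(rex)]. New: swims(rex).
Round 4: rule 4 [swims(rex) AND green(tweety) -> cold(rex)]. New: cold(rex).
cold(rex) first appears in round 4.

4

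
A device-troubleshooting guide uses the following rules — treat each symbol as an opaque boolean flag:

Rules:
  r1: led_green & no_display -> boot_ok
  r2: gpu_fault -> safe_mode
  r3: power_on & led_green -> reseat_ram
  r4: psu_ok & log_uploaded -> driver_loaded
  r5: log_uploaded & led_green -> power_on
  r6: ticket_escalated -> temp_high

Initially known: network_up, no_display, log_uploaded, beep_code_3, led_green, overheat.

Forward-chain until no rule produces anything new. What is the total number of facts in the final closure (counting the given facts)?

9

Round 1: r1 [led_green & no_display -> boot_ok]; r5 [log_uploaded & led_green -> power_on]. Adds boot_ok, power_on.
Round 2: r3 [power_on & led_green -> reseat_ram]. Adds reseat_ram.
Closure: {beep_code_3, boot_ok, led_green, log_uploaded, network_up, no_display, overheat, power_on, reseat_ram} — 9 facts.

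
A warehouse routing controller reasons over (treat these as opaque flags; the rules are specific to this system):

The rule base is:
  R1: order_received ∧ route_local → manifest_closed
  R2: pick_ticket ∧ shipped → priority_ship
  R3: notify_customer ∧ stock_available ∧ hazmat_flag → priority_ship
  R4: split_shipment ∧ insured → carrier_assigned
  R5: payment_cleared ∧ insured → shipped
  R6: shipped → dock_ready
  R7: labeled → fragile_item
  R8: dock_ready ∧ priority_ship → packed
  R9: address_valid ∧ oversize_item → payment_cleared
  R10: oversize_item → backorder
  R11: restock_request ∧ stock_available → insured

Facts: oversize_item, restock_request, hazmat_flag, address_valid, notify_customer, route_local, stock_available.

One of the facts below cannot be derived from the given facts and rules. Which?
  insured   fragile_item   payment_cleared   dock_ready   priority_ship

fragile_item

Round 1 fires R3, R9, R10, R11, giving priority_ship, payment_cleared, backorder, insured.
Round 2 fires R5, giving shipped.
Round 3 fires R6, giving dock_ready.
Round 4 fires R8, giving packed.
Derived: payment_cleared (round 1), insured (round 1), dock_ready (round 3), priority_ship (round 1). fragile_item never appears in any round.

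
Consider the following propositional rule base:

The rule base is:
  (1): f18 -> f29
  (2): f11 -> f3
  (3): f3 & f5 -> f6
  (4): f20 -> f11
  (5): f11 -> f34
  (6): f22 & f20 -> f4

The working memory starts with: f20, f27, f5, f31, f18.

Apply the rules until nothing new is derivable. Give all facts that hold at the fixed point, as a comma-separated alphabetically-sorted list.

Round 1 — (1), (4), derive f29, f11.
Round 2 — (2), (5), derive f3, f34.
Round 3 — (3), derive f6.

f11, f18, f20, f27, f29, f3, f31, f34, f5, f6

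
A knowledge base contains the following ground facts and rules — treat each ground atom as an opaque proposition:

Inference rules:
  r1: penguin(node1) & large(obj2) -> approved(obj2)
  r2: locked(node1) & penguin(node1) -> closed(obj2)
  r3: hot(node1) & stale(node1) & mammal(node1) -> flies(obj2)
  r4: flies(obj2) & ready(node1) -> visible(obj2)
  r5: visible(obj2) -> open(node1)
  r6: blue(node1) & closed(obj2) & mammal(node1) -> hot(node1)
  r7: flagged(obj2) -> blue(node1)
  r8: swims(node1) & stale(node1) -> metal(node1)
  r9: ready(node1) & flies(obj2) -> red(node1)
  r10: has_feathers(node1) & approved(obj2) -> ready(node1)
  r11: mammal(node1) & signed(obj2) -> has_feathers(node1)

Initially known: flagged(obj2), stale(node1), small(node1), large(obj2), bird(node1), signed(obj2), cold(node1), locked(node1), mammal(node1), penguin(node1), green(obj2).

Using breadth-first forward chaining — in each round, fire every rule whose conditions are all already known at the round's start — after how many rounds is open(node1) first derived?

5

Round 1: r1 [penguin(node1) & large(obj2) -> approved(obj2)]; r2 [locked(node1) & penguin(node1) -> closed(obj2)]; r7 [flagged(obj2) -> blue(node1)]; r11 [mammal(node1) & signed(obj2) -> has_feathers(node1)]. Adds approved(obj2), closed(obj2), blue(node1), has_feathers(node1).
Round 2: r6 [blue(node1) & closed(obj2) & mammal(node1) -> hot(node1)]; r10 [has_feathers(node1) & approved(obj2) -> ready(node1)]. Adds hot(node1), ready(node1).
Round 3: r3 [hot(node1) & stale(node1) & mammal(node1) -> flies(obj2)]. Adds flies(obj2).
Round 4: r4 [flies(obj2) & ready(node1) -> visible(obj2)]; r9 [ready(node1) & flies(obj2) -> red(node1)]. Adds visible(obj2), red(node1).
Round 5: r5 [visible(obj2) -> open(node1)]. Adds open(node1).
open(node1) first appears in round 5.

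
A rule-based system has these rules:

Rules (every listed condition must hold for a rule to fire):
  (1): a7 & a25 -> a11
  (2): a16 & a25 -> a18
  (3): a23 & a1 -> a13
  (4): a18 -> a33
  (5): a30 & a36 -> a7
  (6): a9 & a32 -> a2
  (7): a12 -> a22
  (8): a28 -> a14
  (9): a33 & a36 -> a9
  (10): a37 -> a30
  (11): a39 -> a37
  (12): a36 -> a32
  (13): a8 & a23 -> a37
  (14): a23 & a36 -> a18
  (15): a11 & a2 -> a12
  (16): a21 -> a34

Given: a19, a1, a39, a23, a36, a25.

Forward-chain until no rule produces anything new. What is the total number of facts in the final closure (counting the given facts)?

18

Round 1: (3) [a23 & a1 -> a13]; (11) [a39 -> a37]; (12) [a36 -> a32]; (14) [a23 & a36 -> a18]. New: a13, a37, a32, a18.
Round 2: (4) [a18 -> a33]; (10) [a37 -> a30]. New: a33, a30.
Round 3: (5) [a30 & a36 -> a7]; (9) [a33 & a36 -> a9]. New: a7, a9.
Round 4: (1) [a7 & a25 -> a11]; (6) [a9 & a32 -> a2]. New: a11, a2.
Round 5: (15) [a11 & a2 -> a12]. New: a12.
Round 6: (7) [a12 -> a22]. New: a22.
Closure: {a1, a11, a12, a13, a18, a19, a2, a22, a23, a25, a30, a32, a33, a36, a37, a39, a7, a9} — 18 facts.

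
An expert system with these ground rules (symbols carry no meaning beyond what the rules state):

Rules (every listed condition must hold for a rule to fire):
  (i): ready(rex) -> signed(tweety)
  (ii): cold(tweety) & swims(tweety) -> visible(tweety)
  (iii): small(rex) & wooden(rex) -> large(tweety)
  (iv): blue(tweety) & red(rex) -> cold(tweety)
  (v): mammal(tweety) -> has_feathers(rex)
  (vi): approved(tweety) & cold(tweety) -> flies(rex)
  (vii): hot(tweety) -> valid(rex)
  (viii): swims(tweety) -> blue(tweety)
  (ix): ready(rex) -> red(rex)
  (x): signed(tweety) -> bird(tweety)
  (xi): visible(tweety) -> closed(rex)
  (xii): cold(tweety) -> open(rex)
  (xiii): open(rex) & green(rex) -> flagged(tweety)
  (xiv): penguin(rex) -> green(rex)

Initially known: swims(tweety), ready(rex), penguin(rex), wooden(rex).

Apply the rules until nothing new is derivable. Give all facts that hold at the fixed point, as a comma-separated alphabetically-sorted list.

bird(tweety), blue(tweety), closed(rex), cold(tweety), flagged(tweety), green(rex), open(rex), penguin(rex), ready(rex), red(rex), signed(tweety), swims(tweety), visible(tweety), wooden(rex)

Round 1 — (i), (viii), (ix), (xiv), derive signed(tweety), blue(tweety), red(rex), green(rex).
Round 2 — (iv), (x), derive cold(tweety), bird(tweety).
Round 3 — (ii), (xii), derive visible(tweety), open(rex).
Round 4 — (xi), (xiii), derive closed(rex), flagged(tweety).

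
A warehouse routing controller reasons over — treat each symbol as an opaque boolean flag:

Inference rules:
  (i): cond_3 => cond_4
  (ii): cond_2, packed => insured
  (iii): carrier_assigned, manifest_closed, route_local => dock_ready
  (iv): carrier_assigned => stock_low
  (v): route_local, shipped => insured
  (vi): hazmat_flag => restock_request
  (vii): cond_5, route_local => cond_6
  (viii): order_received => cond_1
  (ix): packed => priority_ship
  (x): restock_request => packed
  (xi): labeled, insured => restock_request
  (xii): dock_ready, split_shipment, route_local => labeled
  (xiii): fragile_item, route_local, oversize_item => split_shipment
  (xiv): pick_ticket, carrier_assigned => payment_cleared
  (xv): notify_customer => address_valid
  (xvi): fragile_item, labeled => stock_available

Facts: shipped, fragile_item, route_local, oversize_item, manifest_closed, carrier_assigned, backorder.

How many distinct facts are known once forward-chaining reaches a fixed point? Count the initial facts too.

Round 1 fires (iii), (iv), (v), (xiii), giving dock_ready, stock_low, insured, split_shipment.
Round 2 fires (xii), giving labeled.
Round 3 fires (xi), (xvi), giving restock_request, stock_available.
Round 4 fires (x), giving packed.
Round 5 fires (ix), giving priority_ship.
Closure: {backorder, carrier_assigned, dock_ready, fragile_item, insured, labeled, manifest_closed, oversize_item, packed, priority_ship, restock_request, route_local, shipped, split_shipment, stock_available, stock_low} — 16 facts.

16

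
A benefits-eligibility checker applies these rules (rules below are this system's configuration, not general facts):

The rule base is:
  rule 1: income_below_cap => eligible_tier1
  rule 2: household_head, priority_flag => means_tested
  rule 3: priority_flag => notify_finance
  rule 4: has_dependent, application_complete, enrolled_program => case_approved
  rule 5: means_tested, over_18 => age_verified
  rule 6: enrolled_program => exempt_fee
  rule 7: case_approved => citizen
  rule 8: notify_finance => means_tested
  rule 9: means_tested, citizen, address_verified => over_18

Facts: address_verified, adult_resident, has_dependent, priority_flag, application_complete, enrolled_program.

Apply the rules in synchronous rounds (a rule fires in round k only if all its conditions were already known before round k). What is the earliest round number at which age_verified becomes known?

Round 1 fires rule 3, rule 4, rule 6, giving notify_finance, case_approved, exempt_fee.
Round 2 fires rule 7, rule 8, giving citizen, means_tested.
Round 3 fires rule 9, giving over_18.
Round 4 fires rule 5, giving age_verified.
age_verified first appears in round 4.

4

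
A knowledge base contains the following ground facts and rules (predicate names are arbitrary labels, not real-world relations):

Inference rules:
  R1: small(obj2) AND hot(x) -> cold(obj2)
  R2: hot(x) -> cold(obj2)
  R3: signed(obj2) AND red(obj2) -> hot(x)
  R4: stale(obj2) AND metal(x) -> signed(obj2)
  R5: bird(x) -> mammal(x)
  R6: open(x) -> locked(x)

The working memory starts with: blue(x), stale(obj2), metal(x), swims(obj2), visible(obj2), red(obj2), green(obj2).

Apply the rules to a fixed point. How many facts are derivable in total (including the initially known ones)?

10

Round 1: R4 [stale(obj2) AND metal(x) -> signed(obj2)]. Adds signed(obj2).
Round 2: R3 [signed(obj2) AND red(obj2) -> hot(x)]. Adds hot(x).
Round 3: R2 [hot(x) -> cold(obj2)]. Adds cold(obj2).
Closure: {blue(x), cold(obj2), green(obj2), hot(x), metal(x), red(obj2), signed(obj2), stale(obj2), swims(obj2), visible(obj2)} — 10 facts.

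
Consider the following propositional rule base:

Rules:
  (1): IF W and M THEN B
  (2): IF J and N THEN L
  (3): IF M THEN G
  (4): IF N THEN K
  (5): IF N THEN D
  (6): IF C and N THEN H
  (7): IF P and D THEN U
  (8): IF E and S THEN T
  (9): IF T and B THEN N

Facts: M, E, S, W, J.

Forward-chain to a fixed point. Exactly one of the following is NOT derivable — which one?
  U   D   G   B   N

Round 1: (1) [IF W and M THEN B]; (3) [IF M THEN G]; (8) [IF E and S THEN T]. New: B, G, T.
Round 2: (9) [IF T and B THEN N]. New: N.
Round 3: (2) [IF J and N THEN L]; (4) [IF N THEN K]; (5) [IF N THEN D]. New: L, K, D.
Derived: D (round 3), N (round 2), B (round 1), G (round 1). U never appears in any round.

U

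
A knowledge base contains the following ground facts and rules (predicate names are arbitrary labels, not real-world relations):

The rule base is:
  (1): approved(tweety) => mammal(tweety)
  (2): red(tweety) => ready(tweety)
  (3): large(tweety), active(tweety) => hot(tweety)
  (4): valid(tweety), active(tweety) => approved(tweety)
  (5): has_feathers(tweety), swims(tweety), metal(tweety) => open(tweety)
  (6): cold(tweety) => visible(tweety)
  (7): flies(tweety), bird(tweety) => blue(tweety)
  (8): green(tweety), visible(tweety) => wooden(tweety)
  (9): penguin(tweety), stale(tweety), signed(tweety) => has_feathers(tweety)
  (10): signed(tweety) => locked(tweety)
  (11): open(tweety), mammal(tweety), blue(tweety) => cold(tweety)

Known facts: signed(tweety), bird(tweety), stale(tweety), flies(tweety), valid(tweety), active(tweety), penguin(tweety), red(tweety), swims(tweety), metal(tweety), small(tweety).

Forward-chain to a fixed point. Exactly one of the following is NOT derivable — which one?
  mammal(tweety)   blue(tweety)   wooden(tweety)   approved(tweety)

wooden(tweety)

Round 1 fires (2), (4), (7), (9), (10), giving ready(tweety), approved(tweety), blue(tweety), has_feathers(tweety), locked(tweety).
Round 2 fires (1), (5), giving mammal(tweety), open(tweety).
Round 3 fires (11), giving cold(tweety).
Round 4 fires (6), giving visible(tweety).
Derived: approved(tweety) (round 1), blue(tweety) (round 1), mammal(tweety) (round 2). wooden(tweety) never appears in any round.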